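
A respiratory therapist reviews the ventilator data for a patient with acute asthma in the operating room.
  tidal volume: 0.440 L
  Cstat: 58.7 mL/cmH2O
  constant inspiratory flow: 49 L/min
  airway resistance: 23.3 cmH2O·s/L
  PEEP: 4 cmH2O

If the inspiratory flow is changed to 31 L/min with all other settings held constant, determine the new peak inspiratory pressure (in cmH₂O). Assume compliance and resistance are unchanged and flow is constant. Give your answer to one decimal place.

Flow: 49 L/min ÷ 60 = 0.8167 L/s.
New flow: 31 L/min ÷ 60 = 0.5167 L/s.
PIP = Vt/C + R·V̇ + PEEP (constant-flow equation of motion).
Only the resistive term changes: ΔPIP = R × ΔV̇ = 23.3 × (0.5167 − 0.8167) = 23.3 × -0.3 = -6.99 cmH2O.
Original PIP = 440/58.7 + 23.3×0.8167 + 4 = 30.525 cmH2O; new PIP = 30.525 + (-6.99) = 23.535 cmH2O.

23.5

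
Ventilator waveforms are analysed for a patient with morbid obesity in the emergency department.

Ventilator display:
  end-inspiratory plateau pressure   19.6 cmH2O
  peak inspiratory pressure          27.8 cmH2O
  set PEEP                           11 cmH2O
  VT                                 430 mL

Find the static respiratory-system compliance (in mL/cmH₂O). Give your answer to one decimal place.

50.0

Cstat = Vt / (Pplat − PEEP) = 430 / (19.6 − 11) = 430 / 8.6 = 50.0 mL/cmH2O.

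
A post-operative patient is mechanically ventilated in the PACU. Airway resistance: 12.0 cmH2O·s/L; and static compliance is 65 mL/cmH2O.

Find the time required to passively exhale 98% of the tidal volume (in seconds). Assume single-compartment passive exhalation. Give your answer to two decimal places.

τ = R × C = 12.0 × 65 mL/cmH2O = 12.0 × 0.065 L/cmH2O = 0.78 s.
Exhaled fraction f = 1 − e^(−t/τ) → t = −τ·ln(1 − f) = −0.78·ln(0.02) = 3.051 s.

3.05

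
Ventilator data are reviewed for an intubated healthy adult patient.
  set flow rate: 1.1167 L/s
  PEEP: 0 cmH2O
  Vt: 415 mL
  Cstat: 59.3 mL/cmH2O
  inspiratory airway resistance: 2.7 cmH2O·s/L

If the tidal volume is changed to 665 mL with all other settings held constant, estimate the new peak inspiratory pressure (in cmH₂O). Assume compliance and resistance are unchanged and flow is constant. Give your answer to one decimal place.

PIP = Vt/C + R·V̇ + PEEP (constant-flow equation of motion).
Only the elastic term changes: ΔPIP = ΔVt / C = (665 − 415) / 59.3 = 4.216 cmH2O.
Original PIP = 415/59.3 + 2.7×1.1167 + 0 = 10.013 cmH2O; new PIP = 10.013 + (4.216) = 14.229 cmH2O.

14.2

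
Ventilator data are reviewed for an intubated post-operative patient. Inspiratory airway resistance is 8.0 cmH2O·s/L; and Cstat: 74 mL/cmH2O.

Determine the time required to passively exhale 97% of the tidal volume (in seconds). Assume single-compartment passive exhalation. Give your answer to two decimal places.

2.08

τ = R × C = 8.0 × 74 mL/cmH2O = 8.0 × 0.074 L/cmH2O = 0.592 s.
Exhaled fraction f = 1 − e^(−t/τ) → t = −τ·ln(1 − f) = −0.592·ln(0.03) = 2.076 s.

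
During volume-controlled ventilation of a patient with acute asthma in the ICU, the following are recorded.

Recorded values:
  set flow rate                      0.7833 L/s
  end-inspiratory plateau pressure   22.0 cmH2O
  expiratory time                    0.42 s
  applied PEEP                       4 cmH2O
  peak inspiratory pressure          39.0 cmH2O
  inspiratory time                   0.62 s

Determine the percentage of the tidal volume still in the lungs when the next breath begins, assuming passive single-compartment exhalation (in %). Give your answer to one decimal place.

Vt = flow × Ti = 0.7833 L/s × 0.62 s × 1000 mL/L = 485.65 mL.
R = (PIP − Pplat)/V̇ = (39.0 − 22.0) / 0.7833 = 17.0/0.7833 = 21.703 cmH2O·s/L.
C = Vt/(Pplat − PEEP) = 485.65 / (22.0 − 4) = 485.65/18.0 = 26.981 mL/cmH2O.
τ = R × C = 21.703 × 0.02698 L/cmH2O = 0.5855 s.
Fraction remaining at end-expiration = e^(−Te/τ) = e^(−0.42/0.5855) = 0.4881 → 48.81%.

48.8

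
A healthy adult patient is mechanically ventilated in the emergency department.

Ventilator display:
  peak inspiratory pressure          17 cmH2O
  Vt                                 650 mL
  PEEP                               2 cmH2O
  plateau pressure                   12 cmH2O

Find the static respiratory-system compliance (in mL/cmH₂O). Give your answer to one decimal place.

Cstat = Vt / (Pplat − PEEP) = 650 / (12 − 2) = 650 / 10.0 = 65.0 mL/cmH2O.

65.0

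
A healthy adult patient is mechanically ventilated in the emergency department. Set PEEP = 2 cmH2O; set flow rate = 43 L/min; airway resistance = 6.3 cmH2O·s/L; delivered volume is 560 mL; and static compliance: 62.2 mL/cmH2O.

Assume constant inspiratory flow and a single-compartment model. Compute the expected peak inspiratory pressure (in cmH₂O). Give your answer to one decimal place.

Flow: 43 L/min ÷ 60 = 0.7167 L/s.
Equation of motion (constant flow): PIP = Vt/C + R·V̇ + PEEP.
PIP = 560/62.2 + 6.3×0.7167 + 2 = 9.003 + 4.515 + 2 = 15.518 cmH2O.

15.5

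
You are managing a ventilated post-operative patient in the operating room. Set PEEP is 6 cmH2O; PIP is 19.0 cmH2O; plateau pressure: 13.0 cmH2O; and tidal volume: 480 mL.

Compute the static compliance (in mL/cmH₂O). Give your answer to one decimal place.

Cstat = Vt / (Pplat − PEEP) = 480 / (13.0 − 6) = 480 / 7.0 = 68.571 mL/cmH2O.

68.6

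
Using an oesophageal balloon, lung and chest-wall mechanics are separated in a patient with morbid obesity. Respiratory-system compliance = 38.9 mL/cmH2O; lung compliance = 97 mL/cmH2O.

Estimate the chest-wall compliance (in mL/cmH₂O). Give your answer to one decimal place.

64.9

1/Ccw = 1/Crs − 1/CL.
1/Ccw = 1/38.9 − 1/97 = 0.0154.
Ccw = 64.935 mL/cmH2O.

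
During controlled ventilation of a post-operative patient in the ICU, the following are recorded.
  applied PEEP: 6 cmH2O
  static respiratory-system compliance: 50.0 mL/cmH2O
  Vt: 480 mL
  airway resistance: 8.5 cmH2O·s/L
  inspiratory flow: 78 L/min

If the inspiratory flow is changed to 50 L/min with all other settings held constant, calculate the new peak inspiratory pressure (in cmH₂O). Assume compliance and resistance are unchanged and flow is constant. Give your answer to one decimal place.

22.7

Flow: 78 L/min ÷ 60 = 1.3 L/s.
New flow: 50 L/min ÷ 60 = 0.8333 L/s.
PIP = Vt/C + R·V̇ + PEEP (constant-flow equation of motion).
Only the resistive term changes: ΔPIP = R × ΔV̇ = 8.5 × (0.8333 − 1.3) = 8.5 × -0.4667 = -3.967 cmH2O.
Original PIP = 480/50.0 + 8.5×1.3 + 6 = 26.65 cmH2O; new PIP = 26.65 + (-3.967) = 22.683 cmH2O.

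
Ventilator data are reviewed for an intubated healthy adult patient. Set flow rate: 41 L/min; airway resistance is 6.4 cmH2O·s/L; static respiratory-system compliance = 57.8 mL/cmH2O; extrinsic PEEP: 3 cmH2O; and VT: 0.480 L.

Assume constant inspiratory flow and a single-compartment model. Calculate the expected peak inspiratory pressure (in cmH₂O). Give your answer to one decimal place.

15.7

Flow: 41 L/min ÷ 60 = 0.6833 L/s.
Equation of motion (constant flow): PIP = Vt/C + R·V̇ + PEEP.
PIP = 480/57.8 + 6.4×0.6833 + 3 = 8.304 + 4.373 + 3 = 15.677 cmH2O.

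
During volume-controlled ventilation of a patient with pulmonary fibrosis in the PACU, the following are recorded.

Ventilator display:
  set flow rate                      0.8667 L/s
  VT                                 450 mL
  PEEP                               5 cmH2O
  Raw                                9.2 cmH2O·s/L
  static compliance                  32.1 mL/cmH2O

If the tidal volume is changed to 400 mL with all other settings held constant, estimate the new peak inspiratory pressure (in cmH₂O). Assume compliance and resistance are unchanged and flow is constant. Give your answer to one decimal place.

25.4

PIP = Vt/C + R·V̇ + PEEP (constant-flow equation of motion).
Only the elastic term changes: ΔPIP = ΔVt / C = (400 − 450) / 32.1 = -1.558 cmH2O.
Original PIP = 450/32.1 + 9.2×0.8667 + 5 = 26.992 cmH2O; new PIP = 26.992 + (-1.558) = 25.434 cmH2O.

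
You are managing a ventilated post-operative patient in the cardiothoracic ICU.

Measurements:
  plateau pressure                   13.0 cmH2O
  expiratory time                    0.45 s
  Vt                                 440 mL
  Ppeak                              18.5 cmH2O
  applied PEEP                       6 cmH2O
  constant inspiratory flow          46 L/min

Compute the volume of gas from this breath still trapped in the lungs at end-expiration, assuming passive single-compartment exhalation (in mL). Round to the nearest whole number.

162

Flow: 46 L/min ÷ 60 = 0.7667 L/s.
R = (PIP − Pplat)/V̇ = (18.5 − 13.0) / 0.7667 = 5.5/0.7667 = 7.174 cmH2O·s/L.
C = Vt/(Pplat − PEEP) = 440.0 / (13.0 − 6) = 440.0/7.0 = 62.857 mL/cmH2O.
τ = R × C = 7.174 × 0.06286 L/cmH2O = 0.451 s.
Fraction remaining = e^(−Te/τ) = e^(−0.45/0.451) = 0.3687.
Trapped volume = 440.0 × 0.3687 = 162.23 mL.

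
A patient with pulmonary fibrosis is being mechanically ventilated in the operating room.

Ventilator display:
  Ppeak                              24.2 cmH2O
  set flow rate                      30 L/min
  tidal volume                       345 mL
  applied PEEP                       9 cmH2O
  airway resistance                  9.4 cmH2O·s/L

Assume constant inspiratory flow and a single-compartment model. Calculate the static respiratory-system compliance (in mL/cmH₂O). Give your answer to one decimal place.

Flow: 30 L/min ÷ 60 = 0.5 L/s.
Equation of motion (constant flow): PIP = Vt/C + R·V̇ + PEEP.
Vt/C = PIP − R·V̇ − PEEP = 24.2 − 9.4×0.5 − 9 = 24.2 − 4.7 − 9 = 10.5 cmH2O.
C = Vt / 10.5 = 345 / 10.5 = 32.857 mL/cmH2O.

32.9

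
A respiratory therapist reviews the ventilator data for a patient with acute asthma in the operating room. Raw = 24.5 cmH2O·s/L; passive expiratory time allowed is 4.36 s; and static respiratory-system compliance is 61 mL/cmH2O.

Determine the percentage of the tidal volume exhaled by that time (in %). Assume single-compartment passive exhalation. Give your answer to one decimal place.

τ = R × C = 24.5 × 61 mL/cmH2O = 24.5 × 0.061 L/cmH2O = 1.495 s.
Passive exhalation: V(t)/V₀ = e^(−t/τ) = e^(−4.36/1.495) = 0.05413.
Fraction exhaled = 1 − 0.05413 = 0.9459 → 94.59%.

94.6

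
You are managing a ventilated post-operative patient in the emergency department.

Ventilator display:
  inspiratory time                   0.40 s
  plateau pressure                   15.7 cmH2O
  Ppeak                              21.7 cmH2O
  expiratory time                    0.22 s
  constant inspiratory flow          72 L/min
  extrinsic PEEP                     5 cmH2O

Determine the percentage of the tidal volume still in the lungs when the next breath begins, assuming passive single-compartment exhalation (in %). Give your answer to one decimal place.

37.5

Flow: 72 L/min ÷ 60 = 1.2 L/s.
Vt = flow × Ti = 1.2 L/s × 0.40 s × 1000 mL/L = 480.0 mL.
R = (PIP − Pplat)/V̇ = (21.7 − 15.7) / 1.2 = 6.0/1.2 = 5.0 cmH2O·s/L.
C = Vt/(Pplat − PEEP) = 480.0 / (15.7 − 5) = 480.0/10.7 = 44.86 mL/cmH2O.
τ = R × C = 5.0 × 0.04486 L/cmH2O = 0.2243 s.
Fraction remaining at end-expiration = e^(−Te/τ) = e^(−0.22/0.2243) = 0.375 → 37.5%.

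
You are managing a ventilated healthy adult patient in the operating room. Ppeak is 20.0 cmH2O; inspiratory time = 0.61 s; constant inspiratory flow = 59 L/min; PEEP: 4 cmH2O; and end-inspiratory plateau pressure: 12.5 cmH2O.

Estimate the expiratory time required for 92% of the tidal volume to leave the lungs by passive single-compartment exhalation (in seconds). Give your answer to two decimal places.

1.36

Flow: 59 L/min ÷ 60 = 0.9833 L/s.
Vt = flow × Ti = 0.9833 L/s × 0.61 s × 1000 mL/L = 599.81 mL.
R = (PIP − Pplat)/V̇ = (20.0 − 12.5) / 0.9833 = 7.5/0.9833 = 7.627 cmH2O·s/L.
C = Vt/(Pplat − PEEP) = 599.81 / (12.5 − 4) = 599.81/8.5 = 70.566 mL/cmH2O.
τ = R × C = 7.627 × 0.07057 L/cmH2O = 0.5382 s.
t = −τ·ln(1 − 0.92) = −0.5382·ln(0.08) = 1.359 s.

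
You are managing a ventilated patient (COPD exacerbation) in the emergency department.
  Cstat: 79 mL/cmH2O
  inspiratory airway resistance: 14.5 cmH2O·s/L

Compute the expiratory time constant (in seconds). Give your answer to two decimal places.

1.15

τ = R × C = 14.5 × 79 mL/cmH2O = 14.5 × 0.079 L/cmH2O = 1.146 s.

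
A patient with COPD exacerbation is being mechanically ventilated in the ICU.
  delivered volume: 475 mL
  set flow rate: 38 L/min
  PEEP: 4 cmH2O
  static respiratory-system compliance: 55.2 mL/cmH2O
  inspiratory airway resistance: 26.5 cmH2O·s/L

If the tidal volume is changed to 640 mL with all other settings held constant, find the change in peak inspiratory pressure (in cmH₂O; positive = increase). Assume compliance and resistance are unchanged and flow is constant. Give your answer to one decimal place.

PIP = Vt/C + R·V̇ + PEEP (constant-flow equation of motion).
Only the elastic term changes: ΔPIP = ΔVt / C = (640 − 475) / 55.2 = 2.989 cmH2O.

3.0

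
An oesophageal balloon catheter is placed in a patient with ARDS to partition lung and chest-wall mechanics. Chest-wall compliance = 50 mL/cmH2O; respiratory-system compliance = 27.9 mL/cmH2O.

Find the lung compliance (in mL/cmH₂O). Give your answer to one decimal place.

63.1

1/CL = 1/Crs − 1/Ccw.
1/CL = 1/27.9 − 1/50 = 0.01584.
CL = 63.131 mL/cmH2O.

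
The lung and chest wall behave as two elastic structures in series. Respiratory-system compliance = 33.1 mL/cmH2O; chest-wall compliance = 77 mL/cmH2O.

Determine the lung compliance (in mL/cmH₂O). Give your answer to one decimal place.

1/CL = 1/Crs − 1/Ccw.
1/CL = 1/33.1 − 1/77 = 0.01722.
CL = 58.072 mL/cmH2O.

58.1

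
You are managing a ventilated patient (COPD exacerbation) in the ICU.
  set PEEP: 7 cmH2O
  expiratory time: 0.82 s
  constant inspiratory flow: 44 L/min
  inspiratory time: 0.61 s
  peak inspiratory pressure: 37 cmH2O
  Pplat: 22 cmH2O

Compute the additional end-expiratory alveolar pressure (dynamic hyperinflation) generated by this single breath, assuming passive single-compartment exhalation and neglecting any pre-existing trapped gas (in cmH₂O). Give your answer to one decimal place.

Flow: 44 L/min ÷ 60 = 0.7333 L/s.
Vt = flow × Ti = 0.7333 L/s × 0.61 s × 1000 mL/L = 447.31 mL.
R = (PIP − Pplat)/V̇ = (37 − 22) / 0.7333 = 15.0/0.7333 = 20.455 cmH2O·s/L.
C = Vt/(Pplat − PEEP) = 447.31 / (22 − 7) = 447.31/15.0 = 29.821 mL/cmH2O.
τ = R × C = 20.455 × 0.02982 L/cmH2O = 0.61 s.
Fraction remaining = e^(−Te/τ) = e^(−0.82/0.61) = 0.2607; trapped volume = 447.31 × 0.2607 = 116.61 mL.
Additional alveolar pressure from trapping ≈ V_trapped / C = 116.61 / 29.821 = 3.91 cmH2O.

3.9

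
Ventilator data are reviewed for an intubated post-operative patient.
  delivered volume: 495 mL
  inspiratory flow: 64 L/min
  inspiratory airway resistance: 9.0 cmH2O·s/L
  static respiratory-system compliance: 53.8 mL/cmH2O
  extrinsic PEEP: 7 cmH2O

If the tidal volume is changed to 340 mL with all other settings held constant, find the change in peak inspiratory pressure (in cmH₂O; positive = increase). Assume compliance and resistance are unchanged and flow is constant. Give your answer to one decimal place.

-2.9

PIP = Vt/C + R·V̇ + PEEP (constant-flow equation of motion).
Only the elastic term changes: ΔPIP = ΔVt / C = (340 − 495) / 53.8 = -2.881 cmH2O.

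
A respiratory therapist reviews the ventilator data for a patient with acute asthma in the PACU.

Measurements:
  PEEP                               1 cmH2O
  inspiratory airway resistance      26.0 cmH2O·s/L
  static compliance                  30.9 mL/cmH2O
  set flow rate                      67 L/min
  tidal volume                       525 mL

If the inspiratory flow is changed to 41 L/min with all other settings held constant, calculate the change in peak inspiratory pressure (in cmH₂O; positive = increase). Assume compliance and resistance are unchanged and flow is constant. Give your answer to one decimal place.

-11.3

Flow: 67 L/min ÷ 60 = 1.1167 L/s.
New flow: 41 L/min ÷ 60 = 0.6833 L/s.
PIP = Vt/C + R·V̇ + PEEP (constant-flow equation of motion).
Only the resistive term changes: ΔPIP = R × ΔV̇ = 26.0 × (0.6833 − 1.1167) = 26.0 × -0.4334 = -11.268 cmH2O.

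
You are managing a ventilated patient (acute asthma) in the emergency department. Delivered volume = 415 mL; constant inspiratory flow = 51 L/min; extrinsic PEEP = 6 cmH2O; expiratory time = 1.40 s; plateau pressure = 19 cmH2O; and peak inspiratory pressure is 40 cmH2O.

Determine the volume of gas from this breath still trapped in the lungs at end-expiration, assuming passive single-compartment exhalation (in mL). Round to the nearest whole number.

70

Flow: 51 L/min ÷ 60 = 0.85 L/s.
R = (PIP − Pplat)/V̇ = (40 − 19) / 0.85 = 21.0/0.85 = 24.706 cmH2O·s/L.
C = Vt/(Pplat − PEEP) = 415.0 / (19 − 6) = 415.0/13.0 = 31.923 mL/cmH2O.
τ = R × C = 24.706 × 0.03192 L/cmH2O = 0.7886 s.
Fraction remaining = e^(−Te/τ) = e^(−1.40/0.7886) = 0.1694.
Trapped volume = 415.0 × 0.1694 = 70.301 mL.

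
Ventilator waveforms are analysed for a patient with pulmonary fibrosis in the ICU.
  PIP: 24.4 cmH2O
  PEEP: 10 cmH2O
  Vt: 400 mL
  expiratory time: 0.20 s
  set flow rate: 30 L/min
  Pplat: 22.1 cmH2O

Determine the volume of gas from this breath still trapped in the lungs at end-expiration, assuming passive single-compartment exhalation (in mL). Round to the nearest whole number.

107

Flow: 30 L/min ÷ 60 = 0.5 L/s.
R = (PIP − Pplat)/V̇ = (24.4 − 22.1) / 0.5 = 2.3/0.5 = 4.6 cmH2O·s/L.
C = Vt/(Pplat − PEEP) = 400.0 / (22.1 − 10) = 400.0/12.1 = 33.058 mL/cmH2O.
τ = R × C = 4.6 × 0.03306 L/cmH2O = 0.1521 s.
Fraction remaining = e^(−Te/τ) = e^(−0.20/0.1521) = 0.2685.
Trapped volume = 400.0 × 0.2685 = 107.4 mL.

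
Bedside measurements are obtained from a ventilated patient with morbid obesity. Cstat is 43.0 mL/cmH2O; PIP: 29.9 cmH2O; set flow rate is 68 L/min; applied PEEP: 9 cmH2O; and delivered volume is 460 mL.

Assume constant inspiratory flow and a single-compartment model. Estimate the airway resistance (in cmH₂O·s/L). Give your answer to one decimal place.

Flow: 68 L/min ÷ 60 = 1.1333 L/s.
Equation of motion (constant flow): PIP = Vt/C + R·V̇ + PEEP.
R·V̇ = PIP − Vt/C − PEEP = 29.9 − 460/43.0 − 9 = 29.9 − 10.698 − 9 = 10.202 cmH2O.
R = 10.202 / 1.1333 = 9.002 cmH2O·s/L.

9.0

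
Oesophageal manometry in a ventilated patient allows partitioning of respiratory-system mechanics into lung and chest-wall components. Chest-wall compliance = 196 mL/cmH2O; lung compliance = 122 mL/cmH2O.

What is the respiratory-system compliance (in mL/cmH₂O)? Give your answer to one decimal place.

Lung and chest wall are elastances in series: 1/Crs = 1/CL + 1/Ccw.
1/Crs = 1/122 + 1/196 = 0.0133.
Crs = 75.188 mL/cmH2O.

75.2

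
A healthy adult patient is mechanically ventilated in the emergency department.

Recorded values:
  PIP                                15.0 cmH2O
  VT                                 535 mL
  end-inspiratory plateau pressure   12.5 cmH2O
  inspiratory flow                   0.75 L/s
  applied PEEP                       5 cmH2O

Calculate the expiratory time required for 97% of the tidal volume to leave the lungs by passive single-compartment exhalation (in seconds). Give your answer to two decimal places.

R = (PIP − Pplat)/V̇ = (15.0 − 12.5) / 0.75 = 2.5/0.75 = 3.333 cmH2O·s/L.
C = Vt/(Pplat − PEEP) = 535.0 / (12.5 − 5) = 535.0/7.5 = 71.333 mL/cmH2O.
τ = R × C = 3.333 × 0.07133 L/cmH2O = 0.2377 s.
t = −τ·ln(1 − 0.97) = −0.2377·ln(0.03) = 0.8335 s.

0.83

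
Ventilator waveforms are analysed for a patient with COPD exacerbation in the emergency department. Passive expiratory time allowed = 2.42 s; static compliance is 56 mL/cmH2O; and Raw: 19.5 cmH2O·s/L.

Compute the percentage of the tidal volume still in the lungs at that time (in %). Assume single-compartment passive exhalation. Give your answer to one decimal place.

τ = R × C = 19.5 × 56 mL/cmH2O = 19.5 × 0.056 L/cmH2O = 1.092 s.
Passive exhalation: V(t)/V₀ = e^(−t/τ) = e^(−2.42/1.092) = 0.109.
Fraction remaining = 0.109 → 10.9%.

10.9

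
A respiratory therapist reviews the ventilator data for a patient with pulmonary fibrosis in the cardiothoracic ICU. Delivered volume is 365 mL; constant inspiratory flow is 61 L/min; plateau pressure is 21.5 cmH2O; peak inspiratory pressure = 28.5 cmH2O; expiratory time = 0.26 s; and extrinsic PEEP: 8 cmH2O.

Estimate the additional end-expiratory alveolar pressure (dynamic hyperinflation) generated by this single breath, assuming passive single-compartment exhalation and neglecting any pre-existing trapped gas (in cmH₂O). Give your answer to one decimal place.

3.3

Flow: 61 L/min ÷ 60 = 1.0167 L/s.
R = (PIP − Pplat)/V̇ = (28.5 − 21.5) / 1.0167 = 7.0/1.0167 = 6.885 cmH2O·s/L.
C = Vt/(Pplat − PEEP) = 365.0 / (21.5 − 8) = 365.0/13.5 = 27.037 mL/cmH2O.
τ = R × C = 6.885 × 0.02704 L/cmH2O = 0.1862 s.
Fraction remaining = e^(−Te/τ) = e^(−0.26/0.1862) = 0.2475; trapped volume = 365.0 × 0.2475 = 90.338 mL.
Additional alveolar pressure from trapping ≈ V_trapped / C = 90.338 / 27.037 = 3.341 cmH2O.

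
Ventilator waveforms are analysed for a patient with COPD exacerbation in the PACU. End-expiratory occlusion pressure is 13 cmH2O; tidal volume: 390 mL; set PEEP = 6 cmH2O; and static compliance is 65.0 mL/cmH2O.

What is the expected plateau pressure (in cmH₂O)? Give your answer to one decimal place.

End-expiratory occlusion gives total PEEP = 13 cmH2O (intrinsic PEEP = 13 − 6 = 7). Use total PEEP for the elastic gradient.
Pplat = PEEPtotal + Vt / Cstat = 13 + 390 / 65.0 = 13 + 6.0 = 19.0 cmH2O.

19.0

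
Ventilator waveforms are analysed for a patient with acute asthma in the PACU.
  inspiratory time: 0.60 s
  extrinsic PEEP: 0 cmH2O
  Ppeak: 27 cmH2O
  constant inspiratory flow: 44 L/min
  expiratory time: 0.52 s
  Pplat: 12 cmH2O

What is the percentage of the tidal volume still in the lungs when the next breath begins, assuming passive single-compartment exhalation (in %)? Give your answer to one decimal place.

Flow: 44 L/min ÷ 60 = 0.7333 L/s.
Vt = flow × Ti = 0.7333 L/s × 0.60 s × 1000 mL/L = 439.98 mL.
R = (PIP − Pplat)/V̇ = (27 − 12) / 0.7333 = 15.0/0.7333 = 20.455 cmH2O·s/L.
C = Vt/(Pplat − PEEP) = 439.98 / (12 − 0) = 439.98/12.0 = 36.665 mL/cmH2O.
τ = R × C = 20.455 × 0.03667 L/cmH2O = 0.7501 s.
Fraction remaining at end-expiration = e^(−Te/τ) = e^(−0.52/0.7501) = 0.5 → 50.0%.

50.0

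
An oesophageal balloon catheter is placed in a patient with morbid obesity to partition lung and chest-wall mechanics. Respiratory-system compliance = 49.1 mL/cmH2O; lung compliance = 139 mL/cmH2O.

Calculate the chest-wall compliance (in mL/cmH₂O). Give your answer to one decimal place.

1/Ccw = 1/Crs − 1/CL.
1/Ccw = 1/49.1 − 1/139 = 0.01317.
Ccw = 75.93 mL/cmH2O.

75.9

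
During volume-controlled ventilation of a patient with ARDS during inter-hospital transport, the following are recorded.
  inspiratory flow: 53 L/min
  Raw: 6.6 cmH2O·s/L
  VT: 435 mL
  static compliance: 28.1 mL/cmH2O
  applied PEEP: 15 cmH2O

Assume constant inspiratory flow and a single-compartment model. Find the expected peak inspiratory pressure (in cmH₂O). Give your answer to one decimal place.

36.3

Flow: 53 L/min ÷ 60 = 0.8833 L/s.
Equation of motion (constant flow): PIP = Vt/C + R·V̇ + PEEP.
PIP = 435/28.1 + 6.6×0.8833 + 15 = 15.48 + 5.83 + 15 = 36.31 cmH2O.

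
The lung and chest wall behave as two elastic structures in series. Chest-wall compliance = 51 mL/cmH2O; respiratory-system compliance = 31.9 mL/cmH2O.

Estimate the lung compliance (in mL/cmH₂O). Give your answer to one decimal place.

85.2

1/CL = 1/Crs − 1/Ccw.
1/CL = 1/31.9 − 1/51 = 0.01174.
CL = 85.179 mL/cmH2O.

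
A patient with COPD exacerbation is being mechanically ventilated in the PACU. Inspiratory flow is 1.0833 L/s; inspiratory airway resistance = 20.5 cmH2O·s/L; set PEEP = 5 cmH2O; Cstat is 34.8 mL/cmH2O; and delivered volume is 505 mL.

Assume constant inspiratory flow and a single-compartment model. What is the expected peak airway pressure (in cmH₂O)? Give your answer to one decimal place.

Equation of motion (constant flow): PIP = Vt/C + R·V̇ + PEEP.
PIP = 505/34.8 + 20.5×1.0833 + 5 = 14.511 + 22.208 + 5 = 41.719 cmH2O.

41.7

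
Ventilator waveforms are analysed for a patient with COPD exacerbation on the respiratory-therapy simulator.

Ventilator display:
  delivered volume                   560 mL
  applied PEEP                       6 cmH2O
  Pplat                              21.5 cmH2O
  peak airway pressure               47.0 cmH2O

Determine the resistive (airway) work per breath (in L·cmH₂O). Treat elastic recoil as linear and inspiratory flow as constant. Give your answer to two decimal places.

14.28

With constant inspiratory flow the resistive pressure is constant at PIP − Pplat = 47.0 − 21.5 = 25.5 cmH2O, so resistive work = 25.5 × 0.560 = 14.28 L·cmH2O.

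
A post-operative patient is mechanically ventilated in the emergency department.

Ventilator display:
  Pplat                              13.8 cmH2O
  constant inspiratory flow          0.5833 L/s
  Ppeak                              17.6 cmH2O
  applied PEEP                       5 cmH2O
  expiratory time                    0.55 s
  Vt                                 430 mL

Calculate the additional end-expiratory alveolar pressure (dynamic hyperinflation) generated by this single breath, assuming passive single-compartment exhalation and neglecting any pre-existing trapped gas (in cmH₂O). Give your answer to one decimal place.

R = (PIP − Pplat)/V̇ = (17.6 − 13.8) / 0.5833 = 3.8/0.5833 = 6.515 cmH2O·s/L.
C = Vt/(Pplat − PEEP) = 430.0 / (13.8 − 5) = 430.0/8.8 = 48.864 mL/cmH2O.
τ = R × C = 6.515 × 0.04886 L/cmH2O = 0.3183 s.
Fraction remaining = e^(−Te/τ) = e^(−0.55/0.3183) = 0.1777; trapped volume = 430.0 × 0.1777 = 76.411 mL.
Additional alveolar pressure from trapping ≈ V_trapped / C = 76.411 / 48.864 = 1.564 cmH2O.

1.6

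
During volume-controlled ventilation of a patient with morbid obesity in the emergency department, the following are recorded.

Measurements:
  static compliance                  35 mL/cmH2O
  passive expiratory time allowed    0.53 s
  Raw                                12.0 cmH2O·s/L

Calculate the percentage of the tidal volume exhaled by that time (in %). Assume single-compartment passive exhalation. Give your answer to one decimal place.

71.7

τ = R × C = 12.0 × 35 mL/cmH2O = 12.0 × 0.035 L/cmH2O = 0.42 s.
Passive exhalation: V(t)/V₀ = e^(−t/τ) = e^(−0.53/0.42) = 0.2831.
Fraction exhaled = 1 − 0.2831 = 0.7169 → 71.69%.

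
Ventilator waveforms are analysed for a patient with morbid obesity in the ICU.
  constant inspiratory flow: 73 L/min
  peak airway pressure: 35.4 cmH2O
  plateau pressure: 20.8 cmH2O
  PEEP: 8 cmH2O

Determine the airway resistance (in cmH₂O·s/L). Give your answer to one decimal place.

12.0

Flow: 73 L/min ÷ 60 = 1.2167 L/s.
Raw = (PIP − Pplat) / flow = (35.4 − 20.8) / 1.2167 = 14.6 / 1.2167 = 12.0 cmH2O·s/L.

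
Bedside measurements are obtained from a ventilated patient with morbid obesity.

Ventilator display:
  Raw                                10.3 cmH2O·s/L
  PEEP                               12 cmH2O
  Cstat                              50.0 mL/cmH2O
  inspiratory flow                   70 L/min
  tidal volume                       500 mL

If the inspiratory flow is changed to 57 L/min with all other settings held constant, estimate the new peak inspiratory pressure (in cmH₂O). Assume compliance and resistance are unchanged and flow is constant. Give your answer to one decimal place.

Flow: 70 L/min ÷ 60 = 1.1667 L/s.
New flow: 57 L/min ÷ 60 = 0.95 L/s.
PIP = Vt/C + R·V̇ + PEEP (constant-flow equation of motion).
Only the resistive term changes: ΔPIP = R × ΔV̇ = 10.3 × (0.95 − 1.1667) = 10.3 × -0.2167 = -2.232 cmH2O.
Original PIP = 500/50.0 + 10.3×1.1667 + 12 = 34.017 cmH2O; new PIP = 34.017 + (-2.232) = 31.785 cmH2O.

31.8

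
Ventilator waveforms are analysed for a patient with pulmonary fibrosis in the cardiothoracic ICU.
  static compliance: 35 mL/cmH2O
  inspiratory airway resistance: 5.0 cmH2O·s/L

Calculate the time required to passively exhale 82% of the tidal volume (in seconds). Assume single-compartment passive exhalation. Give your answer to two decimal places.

τ = R × C = 5.0 × 35 mL/cmH2O = 5.0 × 0.035 L/cmH2O = 0.175 s.
Exhaled fraction f = 1 − e^(−t/τ) → t = −τ·ln(1 − f) = −0.175·ln(0.18) = 0.3001 s.

0.30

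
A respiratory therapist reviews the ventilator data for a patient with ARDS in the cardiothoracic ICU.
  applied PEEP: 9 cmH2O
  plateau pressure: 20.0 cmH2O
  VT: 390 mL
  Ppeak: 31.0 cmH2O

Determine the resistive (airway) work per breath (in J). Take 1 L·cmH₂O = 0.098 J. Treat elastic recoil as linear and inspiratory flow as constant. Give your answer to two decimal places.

0.42

With constant inspiratory flow the resistive pressure is constant at PIP − Pplat = 31.0 − 20.0 = 11.0 cmH2O, so resistive work = 11.0 × 0.390 = 4.29 L·cmH2O.
× 0.098 J/(L·cmH2O) → 0.4204 J.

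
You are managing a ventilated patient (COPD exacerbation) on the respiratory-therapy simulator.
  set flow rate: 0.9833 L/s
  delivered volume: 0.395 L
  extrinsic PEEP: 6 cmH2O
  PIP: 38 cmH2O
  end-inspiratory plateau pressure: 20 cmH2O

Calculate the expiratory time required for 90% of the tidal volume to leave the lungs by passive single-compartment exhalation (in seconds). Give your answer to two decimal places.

R = (PIP − Pplat)/V̇ = (38 − 20) / 0.9833 = 18.0/0.9833 = 18.306 cmH2O·s/L.
C = Vt/(Pplat − PEEP) = 395.0 / (20 − 6) = 395.0/14.0 = 28.214 mL/cmH2O.
τ = R × C = 18.306 × 0.02821 L/cmH2O = 0.5164 s.
t = −τ·ln(1 − 0.90) = −0.5164·ln(0.1) = 1.189 s.

1.19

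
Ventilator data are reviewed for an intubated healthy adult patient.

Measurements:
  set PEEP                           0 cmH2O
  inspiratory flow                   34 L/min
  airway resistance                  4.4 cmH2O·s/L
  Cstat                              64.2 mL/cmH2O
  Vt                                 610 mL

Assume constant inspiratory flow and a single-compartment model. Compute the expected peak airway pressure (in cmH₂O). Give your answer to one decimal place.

Flow: 34 L/min ÷ 60 = 0.5667 L/s.
Equation of motion (constant flow): PIP = Vt/C + R·V̇ + PEEP.
PIP = 610/64.2 + 4.4×0.5667 + 0 = 9.502 + 2.493 + 0 = 11.995 cmH2O.

12.0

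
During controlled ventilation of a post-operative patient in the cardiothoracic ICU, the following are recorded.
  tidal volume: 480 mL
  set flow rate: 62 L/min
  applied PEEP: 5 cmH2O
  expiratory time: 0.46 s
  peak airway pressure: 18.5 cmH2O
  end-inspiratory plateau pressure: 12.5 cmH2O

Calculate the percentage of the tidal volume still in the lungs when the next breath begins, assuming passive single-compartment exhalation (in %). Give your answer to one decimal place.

29.0

Flow: 62 L/min ÷ 60 = 1.0333 L/s.
R = (PIP − Pplat)/V̇ = (18.5 − 12.5) / 1.0333 = 6.0/1.0333 = 5.807 cmH2O·s/L.
C = Vt/(Pplat − PEEP) = 480.0 / (12.5 − 5) = 480.0/7.5 = 64.0 mL/cmH2O.
τ = R × C = 5.807 × 0.064 L/cmH2O = 0.3716 s.
Fraction remaining at end-expiration = e^(−Te/τ) = e^(−0.46/0.3716) = 0.29 → 29.0%.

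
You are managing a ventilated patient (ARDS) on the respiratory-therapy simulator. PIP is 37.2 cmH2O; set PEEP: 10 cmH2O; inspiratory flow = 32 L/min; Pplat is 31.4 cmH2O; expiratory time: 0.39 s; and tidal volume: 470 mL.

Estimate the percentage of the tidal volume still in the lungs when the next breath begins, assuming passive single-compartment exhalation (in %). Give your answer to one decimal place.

19.5

Flow: 32 L/min ÷ 60 = 0.5333 L/s.
R = (PIP − Pplat)/V̇ = (37.2 − 31.4) / 0.5333 = 5.8/0.5333 = 10.876 cmH2O·s/L.
C = Vt/(Pplat − PEEP) = 470.0 / (31.4 − 10) = 470.0/21.4 = 21.963 mL/cmH2O.
τ = R × C = 10.876 × 0.02196 L/cmH2O = 0.2388 s.
Fraction remaining at end-expiration = e^(−Te/τ) = e^(−0.39/0.2388) = 0.1953 → 19.53%.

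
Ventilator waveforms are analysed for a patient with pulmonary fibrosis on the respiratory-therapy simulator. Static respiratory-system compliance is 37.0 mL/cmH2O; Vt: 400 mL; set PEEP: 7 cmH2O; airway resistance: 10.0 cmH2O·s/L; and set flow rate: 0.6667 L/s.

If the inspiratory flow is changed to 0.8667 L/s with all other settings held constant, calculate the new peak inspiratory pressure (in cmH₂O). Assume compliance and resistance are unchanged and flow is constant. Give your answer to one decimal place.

26.5

PIP = Vt/C + R·V̇ + PEEP (constant-flow equation of motion).
Only the resistive term changes: ΔPIP = R × ΔV̇ = 10.0 × (0.8667 − 0.6667) = 10.0 × 0.2 = 2.0 cmH2O.
Original PIP = 400/37.0 + 10.0×0.6667 + 7 = 24.478 cmH2O; new PIP = 24.478 + (2.0) = 26.478 cmH2O.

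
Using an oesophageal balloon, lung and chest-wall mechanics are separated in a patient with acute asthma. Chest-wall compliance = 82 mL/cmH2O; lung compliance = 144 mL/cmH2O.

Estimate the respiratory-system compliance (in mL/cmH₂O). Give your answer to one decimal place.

Lung and chest wall are elastances in series: 1/Crs = 1/CL + 1/Ccw.
1/Crs = 1/144 + 1/82 = 0.01914.
Crs = 52.247 mL/cmH2O.

52.2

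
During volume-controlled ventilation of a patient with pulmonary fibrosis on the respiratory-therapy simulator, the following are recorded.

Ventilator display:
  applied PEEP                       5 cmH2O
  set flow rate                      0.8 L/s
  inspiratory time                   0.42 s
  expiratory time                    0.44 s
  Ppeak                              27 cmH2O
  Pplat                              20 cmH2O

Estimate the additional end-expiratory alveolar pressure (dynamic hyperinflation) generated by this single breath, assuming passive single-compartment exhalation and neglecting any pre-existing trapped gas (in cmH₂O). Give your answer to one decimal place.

Vt = flow × Ti = 0.8 L/s × 0.42 s × 1000 mL/L = 336.0 mL.
R = (PIP − Pplat)/V̇ = (27 − 20) / 0.8 = 7.0/0.8 = 8.75 cmH2O·s/L.
C = Vt/(Pplat − PEEP) = 336.0 / (20 − 5) = 336.0/15.0 = 22.4 mL/cmH2O.
τ = R × C = 8.75 × 0.0224 L/cmH2O = 0.196 s.
Fraction remaining = e^(−Te/τ) = e^(−0.44/0.196) = 0.1059; trapped volume = 336.0 × 0.1059 = 35.582 mL.
Additional alveolar pressure from trapping ≈ V_trapped / C = 35.582 / 22.4 = 1.588 cmH2O.

1.6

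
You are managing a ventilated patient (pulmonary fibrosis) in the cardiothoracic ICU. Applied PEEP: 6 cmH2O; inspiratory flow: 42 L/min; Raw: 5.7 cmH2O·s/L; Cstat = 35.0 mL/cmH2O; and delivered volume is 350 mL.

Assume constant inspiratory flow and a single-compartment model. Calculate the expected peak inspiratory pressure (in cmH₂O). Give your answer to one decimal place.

Flow: 42 L/min ÷ 60 = 0.7 L/s.
Equation of motion (constant flow): PIP = Vt/C + R·V̇ + PEEP.
PIP = 350/35.0 + 5.7×0.7 + 6 = 10.0 + 3.99 + 6 = 19.99 cmH2O.

20.0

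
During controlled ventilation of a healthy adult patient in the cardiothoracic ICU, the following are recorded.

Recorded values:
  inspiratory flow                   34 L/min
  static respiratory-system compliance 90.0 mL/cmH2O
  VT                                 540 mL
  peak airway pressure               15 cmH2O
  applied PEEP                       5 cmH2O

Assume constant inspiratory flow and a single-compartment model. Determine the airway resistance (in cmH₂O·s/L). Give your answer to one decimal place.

Flow: 34 L/min ÷ 60 = 0.5667 L/s.
Equation of motion (constant flow): PIP = Vt/C + R·V̇ + PEEP.
R·V̇ = PIP − Vt/C − PEEP = 15 − 540/90.0 − 5 = 15 − 6.0 − 5 = 4.0 cmH2O.
R = 4.0 / 0.5667 = 7.058 cmH2O·s/L.

7.1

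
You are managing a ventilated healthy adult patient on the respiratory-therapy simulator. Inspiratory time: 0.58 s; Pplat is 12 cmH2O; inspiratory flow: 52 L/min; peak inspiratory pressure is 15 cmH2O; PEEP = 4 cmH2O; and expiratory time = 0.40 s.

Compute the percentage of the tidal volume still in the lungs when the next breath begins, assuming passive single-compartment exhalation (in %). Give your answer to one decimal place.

15.9

Flow: 52 L/min ÷ 60 = 0.8667 L/s.
Vt = flow × Ti = 0.8667 L/s × 0.58 s × 1000 mL/L = 502.69 mL.
R = (PIP − Pplat)/V̇ = (15 − 12) / 0.8667 = 3.0/0.8667 = 3.461 cmH2O·s/L.
C = Vt/(Pplat − PEEP) = 502.69 / (12 − 4) = 502.69/8.0 = 62.836 mL/cmH2O.
τ = R × C = 3.461 × 0.06284 L/cmH2O = 0.2175 s.
Fraction remaining at end-expiration = e^(−Te/τ) = e^(−0.40/0.2175) = 0.159 → 15.9%.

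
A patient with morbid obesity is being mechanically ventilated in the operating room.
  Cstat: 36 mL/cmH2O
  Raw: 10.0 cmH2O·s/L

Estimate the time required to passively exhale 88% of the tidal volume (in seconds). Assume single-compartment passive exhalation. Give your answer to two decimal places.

0.76

τ = R × C = 10.0 × 36 mL/cmH2O = 10.0 × 0.036 L/cmH2O = 0.36 s.
Exhaled fraction f = 1 − e^(−t/τ) → t = −τ·ln(1 − f) = −0.36·ln(0.12) = 0.7633 s.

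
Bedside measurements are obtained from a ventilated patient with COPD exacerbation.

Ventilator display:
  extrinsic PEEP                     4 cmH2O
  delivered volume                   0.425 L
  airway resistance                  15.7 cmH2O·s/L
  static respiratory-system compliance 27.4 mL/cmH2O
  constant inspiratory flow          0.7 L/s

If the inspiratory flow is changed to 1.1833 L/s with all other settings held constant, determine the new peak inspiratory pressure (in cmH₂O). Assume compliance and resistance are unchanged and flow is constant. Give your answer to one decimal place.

PIP = Vt/C + R·V̇ + PEEP (constant-flow equation of motion).
Only the resistive term changes: ΔPIP = R × ΔV̇ = 15.7 × (1.1833 − 0.7) = 15.7 × 0.4833 = 7.588 cmH2O.
Original PIP = 425/27.4 + 15.7×0.7 + 4 = 30.501 cmH2O; new PIP = 30.501 + (7.588) = 38.089 cmH2O.

38.1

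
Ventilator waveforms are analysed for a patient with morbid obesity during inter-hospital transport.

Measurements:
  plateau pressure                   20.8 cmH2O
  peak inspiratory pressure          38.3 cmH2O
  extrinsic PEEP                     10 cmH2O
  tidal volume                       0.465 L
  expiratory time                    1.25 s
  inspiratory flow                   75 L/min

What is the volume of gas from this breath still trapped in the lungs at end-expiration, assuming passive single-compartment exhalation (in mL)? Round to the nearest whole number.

58

Flow: 75 L/min ÷ 60 = 1.25 L/s.
R = (PIP − Pplat)/V̇ = (38.3 − 20.8) / 1.25 = 17.5/1.25 = 14.0 cmH2O·s/L.
C = Vt/(Pplat − PEEP) = 465.0 / (20.8 − 10) = 465.0/10.8 = 43.056 mL/cmH2O.
τ = R × C = 14.0 × 0.04306 L/cmH2O = 0.6028 s.
Fraction remaining = e^(−Te/τ) = e^(−1.25/0.6028) = 0.1257.
Trapped volume = 465.0 × 0.1257 = 58.451 mL.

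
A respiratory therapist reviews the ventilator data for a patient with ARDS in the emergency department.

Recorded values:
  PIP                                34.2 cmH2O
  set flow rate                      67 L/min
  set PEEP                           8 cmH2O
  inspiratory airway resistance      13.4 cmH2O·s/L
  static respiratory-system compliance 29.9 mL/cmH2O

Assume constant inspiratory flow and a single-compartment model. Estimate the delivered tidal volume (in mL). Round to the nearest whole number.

336

Flow: 67 L/min ÷ 60 = 1.1167 L/s.
Equation of motion (constant flow): PIP = Vt/C + R·V̇ + PEEP.
Vt/C = PIP − R·V̇ − PEEP = 34.2 − 14.964 − 8 = 11.236 cmH2O.
Vt = C × 11.236 = 29.9 × 11.236 = 335.96 mL.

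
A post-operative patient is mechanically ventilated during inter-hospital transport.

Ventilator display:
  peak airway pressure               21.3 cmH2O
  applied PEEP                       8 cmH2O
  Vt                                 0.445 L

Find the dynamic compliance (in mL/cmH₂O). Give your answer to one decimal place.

33.5

Dynamic compliance = Vt / (PIP − PEEP) = 445 / (21.3 − 8) = 445 / 13.3 = 33.459 mL/cmH2O.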